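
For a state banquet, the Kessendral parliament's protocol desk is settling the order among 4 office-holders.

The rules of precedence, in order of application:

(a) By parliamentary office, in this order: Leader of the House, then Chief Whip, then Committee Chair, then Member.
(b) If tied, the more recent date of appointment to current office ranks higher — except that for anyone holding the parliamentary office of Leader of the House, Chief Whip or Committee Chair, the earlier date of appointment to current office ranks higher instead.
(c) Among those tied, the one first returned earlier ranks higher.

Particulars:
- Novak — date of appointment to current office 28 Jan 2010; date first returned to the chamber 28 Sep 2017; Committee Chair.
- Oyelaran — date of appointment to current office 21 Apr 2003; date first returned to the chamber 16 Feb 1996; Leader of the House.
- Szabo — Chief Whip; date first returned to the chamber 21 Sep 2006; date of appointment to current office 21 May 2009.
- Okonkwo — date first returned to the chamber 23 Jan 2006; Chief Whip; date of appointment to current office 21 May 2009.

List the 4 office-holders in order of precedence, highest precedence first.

Oyelaran, Okonkwo, Szabo, Novak

By parliamentary office: Oyelaran (Leader of the House); then Okonkwo and Szabo (Chief Whip); then Novak (Committee Chair).
Okonkwo and Szabo both have date of appointment to current office 21 May 2009, so the next rule applies.
Among Okonkwo and Szabo, by date first returned to the chamber (earlier first): Okonkwo (23 Jan 2006) before Szabo (21 Sep 2006).
Full order: Oyelaran, Okonkwo, Szabo, Novak.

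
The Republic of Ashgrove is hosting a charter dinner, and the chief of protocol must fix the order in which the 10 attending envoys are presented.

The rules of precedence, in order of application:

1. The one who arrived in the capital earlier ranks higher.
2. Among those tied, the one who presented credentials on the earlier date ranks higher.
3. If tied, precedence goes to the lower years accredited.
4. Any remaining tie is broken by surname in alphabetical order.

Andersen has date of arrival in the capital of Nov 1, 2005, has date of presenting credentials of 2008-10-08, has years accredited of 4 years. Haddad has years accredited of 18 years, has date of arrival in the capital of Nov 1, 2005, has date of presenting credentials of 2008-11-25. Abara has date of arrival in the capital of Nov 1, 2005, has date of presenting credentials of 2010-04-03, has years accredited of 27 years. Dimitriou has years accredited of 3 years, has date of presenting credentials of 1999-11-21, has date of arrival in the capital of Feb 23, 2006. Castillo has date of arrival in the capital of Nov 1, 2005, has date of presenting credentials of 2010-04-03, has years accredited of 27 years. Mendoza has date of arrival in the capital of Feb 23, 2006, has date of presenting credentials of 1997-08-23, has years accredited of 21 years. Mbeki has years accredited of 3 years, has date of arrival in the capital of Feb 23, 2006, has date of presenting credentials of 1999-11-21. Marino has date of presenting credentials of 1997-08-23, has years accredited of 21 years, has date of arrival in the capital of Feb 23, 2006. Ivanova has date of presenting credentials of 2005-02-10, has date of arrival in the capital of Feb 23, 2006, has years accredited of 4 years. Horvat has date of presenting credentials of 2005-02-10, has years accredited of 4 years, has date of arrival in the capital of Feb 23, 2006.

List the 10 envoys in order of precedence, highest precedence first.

By date of arrival in the capital (earlier first): Andersen, Haddad, Abara and Castillo (each Nov 1, 2005); then Marino, Mendoza, Dimitriou, Mbeki, Horvat and Ivanova (each Feb 23, 2006).
Among Andersen, Haddad, Abara and Castillo, by date of presenting credentials (earlier first): Andersen (2008-10-08) before Haddad (2008-11-25) before Abara and Castillo (2010-04-03).
Abara and Castillo both have years accredited 27 years, so the next rule applies.
Among Abara and Castillo, alphabetically by surname: Abara before Castillo.
Among Marino, Mendoza, Dimitriou, Mbeki, Horvat and Ivanova, by date of presenting credentials (earlier first): Marino and Mendoza (1997-08-23) before Dimitriou and Mbeki (1999-11-21) before Horvat and Ivanova (2005-02-10).
Marino and Mendoza both have years accredited 21 years, so the next rule applies.
Among Marino and Mendoza, alphabetically by surname: Marino before Mendoza.
Dimitriou and Mbeki both have years accredited 3 years, so the next rule applies.
Among Dimitriou and Mbeki, alphabetically by surname: Dimitriou before Mbeki.
Horvat and Ivanova both have years accredited 4 years, so the next rule applies.
Among Horvat and Ivanova, alphabetically by surname: Horvat before Ivanova.
Full order: Andersen, Haddad, Abara, Castillo, Marino, Mendoza, Dimitriou, Mbeki, Horvat, Ivanova.

Andersen, Haddad, Abara, Castillo, Marino, Mendoza, Dimitriou, Mbeki, Horvat, Ivanova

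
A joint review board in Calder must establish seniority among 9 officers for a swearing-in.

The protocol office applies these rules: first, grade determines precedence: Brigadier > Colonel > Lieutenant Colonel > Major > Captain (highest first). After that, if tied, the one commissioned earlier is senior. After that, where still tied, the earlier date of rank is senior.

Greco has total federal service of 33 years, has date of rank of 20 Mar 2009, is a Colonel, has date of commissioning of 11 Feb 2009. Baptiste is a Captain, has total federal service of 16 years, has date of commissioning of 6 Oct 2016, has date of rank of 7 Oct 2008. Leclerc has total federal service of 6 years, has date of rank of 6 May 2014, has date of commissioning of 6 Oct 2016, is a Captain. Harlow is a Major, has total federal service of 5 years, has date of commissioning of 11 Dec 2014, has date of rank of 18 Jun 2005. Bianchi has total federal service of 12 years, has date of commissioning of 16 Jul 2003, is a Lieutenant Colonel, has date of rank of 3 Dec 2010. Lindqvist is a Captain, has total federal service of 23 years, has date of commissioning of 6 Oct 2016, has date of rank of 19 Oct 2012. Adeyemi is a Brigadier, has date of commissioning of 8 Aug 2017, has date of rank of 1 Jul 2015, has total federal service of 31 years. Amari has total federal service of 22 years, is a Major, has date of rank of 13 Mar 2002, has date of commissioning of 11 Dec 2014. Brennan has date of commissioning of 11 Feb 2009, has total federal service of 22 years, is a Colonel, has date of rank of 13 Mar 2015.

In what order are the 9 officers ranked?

By grade: Adeyemi (Brigadier); then Greco and Brennan (Colonel); then Bianchi (Lieutenant Colonel); then Amari and Harlow (Major); then Baptiste, Lindqvist and Leclerc (Captain).
Greco and Brennan both have date of commissioning 11 Feb 2009, so the next rule applies.
Among Greco and Brennan, by date of rank (earlier first): Greco (20 Mar 2009) before Brennan (13 Mar 2015).
Amari and Harlow both have date of commissioning 11 Dec 2014, so the next rule applies.
Among Amari and Harlow, by date of rank (earlier first): Amari (13 Mar 2002) before Harlow (18 Jun 2005).
Baptiste, Lindqvist and Leclerc all have date of commissioning 6 Oct 2016, so the next rule applies.
Among Baptiste, Lindqvist and Leclerc, by date of rank (earlier first): Baptiste (7 Oct 2008) before Lindqvist (19 Oct 2012) before Leclerc (6 May 2014).
Full order: Adeyemi, Greco, Brennan, Bianchi, Amari, Harlow, Baptiste, Lindqvist, Leclerc.

Adeyemi, Greco, Brennan, Bianchi, Amari, Harlow, Baptiste, Lindqvist, Leclerc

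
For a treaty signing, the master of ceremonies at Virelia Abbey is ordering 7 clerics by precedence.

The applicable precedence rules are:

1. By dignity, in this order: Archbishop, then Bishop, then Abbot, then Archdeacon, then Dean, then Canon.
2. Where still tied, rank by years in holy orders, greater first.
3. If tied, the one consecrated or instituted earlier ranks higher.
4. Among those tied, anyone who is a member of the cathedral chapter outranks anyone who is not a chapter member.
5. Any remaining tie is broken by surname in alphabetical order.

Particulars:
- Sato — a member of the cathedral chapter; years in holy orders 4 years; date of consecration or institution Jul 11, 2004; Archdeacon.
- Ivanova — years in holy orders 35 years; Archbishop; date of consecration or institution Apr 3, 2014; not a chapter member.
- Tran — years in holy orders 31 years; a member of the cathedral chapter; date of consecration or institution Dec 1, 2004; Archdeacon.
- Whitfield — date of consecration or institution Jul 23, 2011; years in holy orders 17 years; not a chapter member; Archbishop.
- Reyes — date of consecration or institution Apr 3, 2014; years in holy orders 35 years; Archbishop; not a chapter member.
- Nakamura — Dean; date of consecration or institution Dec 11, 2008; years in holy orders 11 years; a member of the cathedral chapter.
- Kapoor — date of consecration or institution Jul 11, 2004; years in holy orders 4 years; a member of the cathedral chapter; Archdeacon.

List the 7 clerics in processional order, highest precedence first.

By dignity: Ivanova, Reyes and Whitfield (Archbishop); then Tran, Kapoor and Sato (Archdeacon); then Nakamura (Dean).
Among Ivanova, Reyes and Whitfield, by years in holy orders (higher first): Ivanova and Reyes (35 years) before Whitfield (17 years).
Ivanova and Reyes both have date of consecration or institution Apr 3, 2014, so the next rule applies.
Ivanova and Reyes are each not a chapter member, so the next rule applies.
Among Ivanova and Reyes, alphabetically by surname: Ivanova before Reyes.
Among Tran, Kapoor and Sato, by years in holy orders (higher first): Tran (31 years) before Kapoor and Sato (4 years).
Kapoor and Sato both have date of consecration or institution Jul 11, 2004, so the next rule applies.
Kapoor and Sato are each a member of the cathedral chapter, so the next rule applies.
Among Kapoor and Sato, alphabetically by surname: Kapoor before Sato.
Full order: Ivanova, Reyes, Whitfield, Tran, Kapoor, Sato, Nakamura.

Ivanova, Reyes, Whitfield, Tran, Kapoor, Sato, Nakamura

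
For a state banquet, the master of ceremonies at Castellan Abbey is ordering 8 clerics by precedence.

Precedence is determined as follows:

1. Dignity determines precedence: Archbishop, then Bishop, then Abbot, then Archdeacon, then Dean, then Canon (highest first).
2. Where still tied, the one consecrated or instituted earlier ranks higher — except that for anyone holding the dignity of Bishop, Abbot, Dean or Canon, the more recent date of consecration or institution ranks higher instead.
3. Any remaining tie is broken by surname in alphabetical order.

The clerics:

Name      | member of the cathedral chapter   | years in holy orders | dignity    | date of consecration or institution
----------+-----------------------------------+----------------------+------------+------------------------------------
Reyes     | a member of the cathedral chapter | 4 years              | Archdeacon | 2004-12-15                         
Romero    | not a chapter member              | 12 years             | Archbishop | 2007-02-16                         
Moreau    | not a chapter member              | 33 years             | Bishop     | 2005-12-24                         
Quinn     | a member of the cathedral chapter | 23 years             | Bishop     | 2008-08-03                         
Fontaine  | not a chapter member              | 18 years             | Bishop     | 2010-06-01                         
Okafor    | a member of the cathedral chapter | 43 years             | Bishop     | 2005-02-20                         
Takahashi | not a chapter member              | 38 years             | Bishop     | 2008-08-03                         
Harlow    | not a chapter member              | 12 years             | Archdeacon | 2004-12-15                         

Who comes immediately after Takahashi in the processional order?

Moreau

By dignity: Romero (Archbishop); then Fontaine, Quinn, Takahashi, Moreau and Okafor (Bishop); then Harlow and Reyes (Archdeacon).
Among Fontaine, Quinn, Takahashi, Moreau and Okafor, by date of consecration or institution (later first) (reversed rule for this group): Fontaine (2010-06-01) before Quinn and Takahashi (2008-08-03) before Moreau (2005-12-24) before Okafor (2005-02-20).
Among Quinn and Takahashi, alphabetically by surname: Quinn before Takahashi.
Harlow and Reyes both have date of consecration or institution 2004-12-15, so the next rule applies.
Among Harlow and Reyes, alphabetically by surname: Harlow before Reyes.
Order: Romero, Fontaine, Quinn, Takahashi, Moreau, Okafor, Harlow, Reyes.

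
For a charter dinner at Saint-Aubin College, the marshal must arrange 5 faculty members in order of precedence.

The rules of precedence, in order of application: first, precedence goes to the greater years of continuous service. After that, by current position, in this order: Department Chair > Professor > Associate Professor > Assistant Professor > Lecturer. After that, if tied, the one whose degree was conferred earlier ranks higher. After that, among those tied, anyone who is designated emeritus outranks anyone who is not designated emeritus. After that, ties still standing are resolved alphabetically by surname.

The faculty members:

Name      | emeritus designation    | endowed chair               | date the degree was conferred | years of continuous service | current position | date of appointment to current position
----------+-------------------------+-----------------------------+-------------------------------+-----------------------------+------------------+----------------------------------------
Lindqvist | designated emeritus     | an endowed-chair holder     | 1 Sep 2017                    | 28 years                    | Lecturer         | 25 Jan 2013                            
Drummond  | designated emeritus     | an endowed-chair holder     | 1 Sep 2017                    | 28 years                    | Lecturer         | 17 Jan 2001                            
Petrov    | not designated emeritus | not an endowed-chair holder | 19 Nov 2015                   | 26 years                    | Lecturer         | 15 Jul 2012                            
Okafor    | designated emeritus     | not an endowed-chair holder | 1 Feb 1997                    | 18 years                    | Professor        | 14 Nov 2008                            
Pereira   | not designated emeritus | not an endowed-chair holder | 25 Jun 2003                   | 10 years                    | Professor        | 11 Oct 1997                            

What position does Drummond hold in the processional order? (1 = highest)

By years of continuous service (higher first): Drummond and Lindqvist (both 28 years); then Petrov (26 years); then Okafor (18 years); then Pereira (10 years).
Drummond and Lindqvist are each Lecturer, so the next rule applies.
Drummond and Lindqvist both have date the degree was conferred 1 Sep 2017, so the next rule applies.
Drummond and Lindqvist are each designated emeritus, so the next rule applies.
Among Drummond and Lindqvist, alphabetically by surname: Drummond before Lindqvist.
Order: Drummond, Lindqvist, Petrov, Okafor, Pereira. So position 1.

1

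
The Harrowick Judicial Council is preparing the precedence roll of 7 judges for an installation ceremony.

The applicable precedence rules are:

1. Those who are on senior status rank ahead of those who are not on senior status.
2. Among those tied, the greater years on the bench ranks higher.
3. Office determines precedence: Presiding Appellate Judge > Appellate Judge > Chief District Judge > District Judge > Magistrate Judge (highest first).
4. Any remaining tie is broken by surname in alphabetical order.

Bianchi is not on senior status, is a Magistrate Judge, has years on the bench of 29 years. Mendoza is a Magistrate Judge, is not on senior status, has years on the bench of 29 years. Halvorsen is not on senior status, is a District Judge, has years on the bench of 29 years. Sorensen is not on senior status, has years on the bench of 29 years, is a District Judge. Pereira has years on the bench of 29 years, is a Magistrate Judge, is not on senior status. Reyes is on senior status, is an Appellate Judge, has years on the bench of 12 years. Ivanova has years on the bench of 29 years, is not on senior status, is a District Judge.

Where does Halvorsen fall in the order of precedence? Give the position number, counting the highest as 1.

By the first rule: Reyes (on senior status); then Halvorsen, Ivanova, Sorensen, Bianchi, Mendoza and Pereira (each not on senior status).
Halvorsen, Ivanova, Sorensen, Bianchi, Mendoza and Pereira all have years on the bench 29 years, so the next rule applies.
Among Halvorsen, Ivanova, Sorensen, Bianchi, Mendoza and Pereira, by office: Halvorsen, Ivanova and Sorensen (District Judge) before Bianchi, Mendoza and Pereira (Magistrate Judge).
Among Halvorsen, Ivanova and Sorensen, alphabetically by surname: Halvorsen before Ivanova before Sorensen.
Among Bianchi, Mendoza and Pereira, alphabetically by surname: Bianchi before Mendoza before Pereira.
Order: Reyes, Halvorsen, Ivanova, Sorensen, Bianchi, Mendoza, Pereira. So position 2.

2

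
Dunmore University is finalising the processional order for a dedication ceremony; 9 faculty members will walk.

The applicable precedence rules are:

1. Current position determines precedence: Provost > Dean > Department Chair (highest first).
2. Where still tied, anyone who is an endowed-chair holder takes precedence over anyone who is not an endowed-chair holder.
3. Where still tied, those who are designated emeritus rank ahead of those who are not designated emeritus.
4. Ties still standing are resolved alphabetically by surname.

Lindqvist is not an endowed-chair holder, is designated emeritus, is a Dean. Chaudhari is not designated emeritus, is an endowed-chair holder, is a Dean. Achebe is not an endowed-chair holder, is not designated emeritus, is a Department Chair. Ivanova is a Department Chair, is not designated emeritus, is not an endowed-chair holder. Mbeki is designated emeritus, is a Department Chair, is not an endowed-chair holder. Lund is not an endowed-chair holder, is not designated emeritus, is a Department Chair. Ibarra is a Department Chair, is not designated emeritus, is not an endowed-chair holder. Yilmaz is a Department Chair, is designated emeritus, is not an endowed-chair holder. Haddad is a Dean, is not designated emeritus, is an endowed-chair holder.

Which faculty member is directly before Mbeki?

Lindqvist

By current position: Chaudhari, Haddad and Lindqvist (Dean); then Mbeki, Yilmaz, Achebe, Ibarra, Ivanova and Lund (Department Chair).
Among Chaudhari, Haddad and Lindqvist, an endowed-chair holder before not an endowed-chair holder: Chaudhari and Haddad (an endowed-chair holder) before Lindqvist (not an endowed-chair holder).
Chaudhari and Haddad are each not designated emeritus, so the next rule applies.
Among Chaudhari and Haddad, alphabetically by surname: Chaudhari before Haddad.
Mbeki, Yilmaz, Achebe, Ibarra, Ivanova and Lund are each not an endowed-chair holder, so the next rule applies.
Among Mbeki, Yilmaz, Achebe, Ibarra, Ivanova and Lund, designated emeritus before not designated emeritus: Mbeki and Yilmaz (designated emeritus) before Achebe, Ibarra, Ivanova and Lund (not designated emeritus).
Among Mbeki and Yilmaz, alphabetically by surname: Mbeki before Yilmaz.
Among Achebe, Ibarra, Ivanova and Lund, alphabetically by surname: Achebe before Ibarra before Ivanova before Lund.
Order: Chaudhari, Haddad, Lindqvist, Mbeki, Yilmaz, Achebe, Ibarra, Ivanova, Lund.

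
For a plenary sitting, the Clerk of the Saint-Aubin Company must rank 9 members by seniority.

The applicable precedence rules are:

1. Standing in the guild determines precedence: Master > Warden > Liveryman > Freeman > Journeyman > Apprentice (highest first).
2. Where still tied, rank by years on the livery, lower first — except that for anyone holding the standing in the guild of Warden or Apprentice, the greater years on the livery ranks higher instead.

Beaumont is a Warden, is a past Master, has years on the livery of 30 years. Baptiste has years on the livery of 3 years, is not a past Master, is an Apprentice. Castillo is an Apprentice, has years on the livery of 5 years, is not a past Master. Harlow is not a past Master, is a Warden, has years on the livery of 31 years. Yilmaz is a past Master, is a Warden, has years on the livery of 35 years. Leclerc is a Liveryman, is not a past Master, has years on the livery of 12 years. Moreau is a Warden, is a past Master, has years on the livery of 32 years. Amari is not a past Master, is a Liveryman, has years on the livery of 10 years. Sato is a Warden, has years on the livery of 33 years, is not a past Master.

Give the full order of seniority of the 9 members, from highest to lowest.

By standing in the guild: Yilmaz, Sato, Moreau, Harlow and Beaumont (Warden); then Amari and Leclerc (Liveryman); then Castillo and Baptiste (Apprentice).
Among Yilmaz, Sato, Moreau, Harlow and Beaumont, by years on the livery (higher first) (reversed rule for this group): Yilmaz (35 years) before Sato (33 years) before Moreau (32 years) before Harlow (31 years) before Beaumont (30 years).
Among Amari and Leclerc, by years on the livery (lower first): Amari (10 years) before Leclerc (12 years).
Among Castillo and Baptiste, by years on the livery (higher first) (reversed rule for this group): Castillo (5 years) before Baptiste (3 years).
Full order: Yilmaz, Sato, Moreau, Harlow, Beaumont, Amari, Leclerc, Castillo, Baptiste.

Yilmaz, Sato, Moreau, Harlow, Beaumont, Amari, Leclerc, Castillo, Baptiste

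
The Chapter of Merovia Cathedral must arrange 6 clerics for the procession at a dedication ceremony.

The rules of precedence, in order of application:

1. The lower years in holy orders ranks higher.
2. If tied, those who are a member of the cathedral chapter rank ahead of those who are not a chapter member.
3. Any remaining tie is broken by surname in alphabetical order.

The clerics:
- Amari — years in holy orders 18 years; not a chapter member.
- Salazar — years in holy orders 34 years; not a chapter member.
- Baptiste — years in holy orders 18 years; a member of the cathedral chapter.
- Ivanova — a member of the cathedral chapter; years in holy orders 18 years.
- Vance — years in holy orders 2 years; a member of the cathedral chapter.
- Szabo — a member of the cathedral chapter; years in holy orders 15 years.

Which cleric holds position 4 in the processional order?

By years in holy orders (lower first): Vance (2 years); then Szabo (15 years); then Baptiste, Ivanova and Amari (each 18 years); then Salazar (34 years).
Among Baptiste, Ivanova and Amari, a member of the cathedral chapter before not a chapter member: Baptiste and Ivanova (a member of the cathedral chapter) before Amari (not a chapter member).
Among Baptiste and Ivanova, alphabetically by surname: Baptiste before Ivanova.
Order: Vance, Szabo, Baptiste, Ivanova, Amari, Salazar.

Ivanova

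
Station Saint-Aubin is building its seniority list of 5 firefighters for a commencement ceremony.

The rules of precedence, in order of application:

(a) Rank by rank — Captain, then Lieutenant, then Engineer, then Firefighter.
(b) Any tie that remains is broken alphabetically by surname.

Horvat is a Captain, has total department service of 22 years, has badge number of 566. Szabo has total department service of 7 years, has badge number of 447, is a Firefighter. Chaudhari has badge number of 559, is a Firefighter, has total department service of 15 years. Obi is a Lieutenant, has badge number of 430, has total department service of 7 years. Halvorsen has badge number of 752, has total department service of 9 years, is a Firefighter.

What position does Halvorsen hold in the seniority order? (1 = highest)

By rank: Horvat (Captain); then Obi (Lieutenant); then Chaudhari, Halvorsen and Szabo (Firefighter).
Among Chaudhari, Halvorsen and Szabo, alphabetically by surname: Chaudhari before Halvorsen before Szabo.
Order: Horvat, Obi, Chaudhari, Halvorsen, Szabo. So position 4.

4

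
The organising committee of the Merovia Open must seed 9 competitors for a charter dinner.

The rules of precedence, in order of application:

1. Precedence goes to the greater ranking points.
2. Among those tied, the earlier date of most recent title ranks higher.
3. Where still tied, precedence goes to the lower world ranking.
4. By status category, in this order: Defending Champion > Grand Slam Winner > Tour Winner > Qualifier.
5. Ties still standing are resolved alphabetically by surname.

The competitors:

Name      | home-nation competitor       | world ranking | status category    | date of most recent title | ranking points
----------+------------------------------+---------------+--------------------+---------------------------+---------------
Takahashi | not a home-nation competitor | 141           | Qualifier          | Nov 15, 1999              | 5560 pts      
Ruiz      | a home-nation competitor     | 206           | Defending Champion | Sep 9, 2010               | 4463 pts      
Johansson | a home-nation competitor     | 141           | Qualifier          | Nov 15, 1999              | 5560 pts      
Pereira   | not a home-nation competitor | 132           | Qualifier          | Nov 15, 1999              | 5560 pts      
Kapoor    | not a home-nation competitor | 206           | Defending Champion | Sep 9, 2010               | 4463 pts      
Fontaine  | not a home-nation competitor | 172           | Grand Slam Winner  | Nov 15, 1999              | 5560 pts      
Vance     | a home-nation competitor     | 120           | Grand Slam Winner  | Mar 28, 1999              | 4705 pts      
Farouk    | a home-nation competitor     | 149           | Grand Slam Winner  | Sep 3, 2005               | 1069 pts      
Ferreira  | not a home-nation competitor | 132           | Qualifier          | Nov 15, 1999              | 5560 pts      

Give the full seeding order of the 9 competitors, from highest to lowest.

Ferreira, Pereira, Johansson, Takahashi, Fontaine, Vance, Kapoor, Ruiz, Farouk

By ranking points (higher first): Ferreira, Pereira, Johansson, Takahashi and Fontaine (each 5560 pts); then Vance (4705 pts); then Kapoor and Ruiz (both 4463 pts); then Farouk (1069 pts).
Ferreira, Pereira, Johansson, Takahashi and Fontaine all have date of most recent title Nov 15, 1999, so the next rule applies.
Among Ferreira, Pereira, Johansson, Takahashi and Fontaine, by world ranking (lower first): Ferreira and Pereira (132) before Johansson and Takahashi (141) before Fontaine (172).
Ferreira and Pereira are each Qualifier, so the next rule applies.
Among Ferreira and Pereira, alphabetically by surname: Ferreira before Pereira.
Johansson and Takahashi are each Qualifier, so the next rule applies.
Among Johansson and Takahashi, alphabetically by surname: Johansson before Takahashi.
Kapoor and Ruiz both have date of most recent title Sep 9, 2010, so the next rule applies.
Kapoor and Ruiz both have world ranking 206, so the next rule applies.
Kapoor and Ruiz are each Defending Champion, so the next rule applies.
Among Kapoor and Ruiz, alphabetically by surname: Kapoor before Ruiz.
Full order: Ferreira, Pereira, Johansson, Takahashi, Fontaine, Vance, Kapoor, Ruiz, Farouk.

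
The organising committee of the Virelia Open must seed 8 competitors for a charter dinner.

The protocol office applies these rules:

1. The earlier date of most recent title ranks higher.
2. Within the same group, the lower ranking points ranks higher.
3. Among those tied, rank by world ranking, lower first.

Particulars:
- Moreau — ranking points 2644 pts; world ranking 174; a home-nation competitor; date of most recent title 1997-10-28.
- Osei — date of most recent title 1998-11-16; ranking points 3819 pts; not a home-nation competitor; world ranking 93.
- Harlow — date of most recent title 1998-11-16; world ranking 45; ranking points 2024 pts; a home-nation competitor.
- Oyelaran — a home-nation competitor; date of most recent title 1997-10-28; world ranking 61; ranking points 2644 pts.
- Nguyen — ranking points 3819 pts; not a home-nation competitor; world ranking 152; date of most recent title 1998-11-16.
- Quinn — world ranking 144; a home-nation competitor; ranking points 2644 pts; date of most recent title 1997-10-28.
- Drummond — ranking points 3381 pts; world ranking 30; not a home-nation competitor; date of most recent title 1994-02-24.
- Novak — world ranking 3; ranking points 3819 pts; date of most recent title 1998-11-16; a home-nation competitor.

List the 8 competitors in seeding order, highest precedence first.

Drummond, Oyelaran, Quinn, Moreau, Harlow, Novak, Osei, Nguyen

By date of most recent title (earlier first): Drummond (1994-02-24); then Oyelaran, Quinn and Moreau (each 1997-10-28); then Harlow, Novak, Osei and Nguyen (each 1998-11-16).
Oyelaran, Quinn and Moreau all have ranking points 2644 pts, so the next rule applies.
Among Oyelaran, Quinn and Moreau, by world ranking (lower first): Oyelaran (61) before Quinn (144) before Moreau (174).
Among Harlow, Novak, Osei and Nguyen, by ranking points (lower first): Harlow (2024 pts) before Novak, Osei and Nguyen (3819 pts).
Among Novak, Osei and Nguyen, by world ranking (lower first): Novak (3) before Osei (93) before Nguyen (152).
Full order: Drummond, Oyelaran, Quinn, Moreau, Harlow, Novak, Osei, Nguyen.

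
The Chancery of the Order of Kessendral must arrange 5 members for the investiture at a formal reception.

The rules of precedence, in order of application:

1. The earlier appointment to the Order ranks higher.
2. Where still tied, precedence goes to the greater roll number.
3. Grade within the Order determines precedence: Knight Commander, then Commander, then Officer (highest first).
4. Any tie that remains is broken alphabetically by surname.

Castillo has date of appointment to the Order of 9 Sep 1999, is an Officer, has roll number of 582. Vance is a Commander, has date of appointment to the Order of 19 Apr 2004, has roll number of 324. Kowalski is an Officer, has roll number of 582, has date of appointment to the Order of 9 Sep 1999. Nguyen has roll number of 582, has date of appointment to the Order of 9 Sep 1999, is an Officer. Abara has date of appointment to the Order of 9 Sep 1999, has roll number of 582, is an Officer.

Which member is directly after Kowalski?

By date of appointment to the Order (earlier first): Abara, Castillo, Kowalski and Nguyen (each 9 Sep 1999); then Vance (19 Apr 2004).
Abara, Castillo, Kowalski and Nguyen all have roll number 582, so the next rule applies.
Abara, Castillo, Kowalski and Nguyen are each Officer, so the next rule applies.
Among Abara, Castillo, Kowalski and Nguyen, alphabetically by surname: Abara before Castillo before Kowalski before Nguyen.
Order: Abara, Castillo, Kowalski, Nguyen, Vance.

Nguyen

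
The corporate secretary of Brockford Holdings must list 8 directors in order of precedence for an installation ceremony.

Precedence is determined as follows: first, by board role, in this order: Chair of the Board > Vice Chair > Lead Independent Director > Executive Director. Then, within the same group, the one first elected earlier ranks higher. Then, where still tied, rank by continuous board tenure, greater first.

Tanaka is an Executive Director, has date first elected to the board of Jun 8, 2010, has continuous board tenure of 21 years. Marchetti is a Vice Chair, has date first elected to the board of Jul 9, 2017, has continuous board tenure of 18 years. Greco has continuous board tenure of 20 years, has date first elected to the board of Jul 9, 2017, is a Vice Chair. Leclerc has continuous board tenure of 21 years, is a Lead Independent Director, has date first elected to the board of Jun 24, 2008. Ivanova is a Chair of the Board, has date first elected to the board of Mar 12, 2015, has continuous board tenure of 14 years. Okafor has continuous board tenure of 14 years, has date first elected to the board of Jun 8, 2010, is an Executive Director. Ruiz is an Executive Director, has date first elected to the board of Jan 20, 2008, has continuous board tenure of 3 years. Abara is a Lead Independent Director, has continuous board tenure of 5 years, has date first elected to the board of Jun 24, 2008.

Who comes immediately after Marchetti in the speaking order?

By board role: Ivanova (Chair of the Board); then Greco and Marchetti (Vice Chair); then Leclerc and Abara (Lead Independent Director); then Ruiz, Tanaka and Okafor (Executive Director).
Greco and Marchetti both have date first elected to the board Jul 9, 2017, so the next rule applies.
Among Greco and Marchetti, by continuous board tenure (higher first): Greco (20 years) before Marchetti (18 years).
Leclerc and Abara both have date first elected to the board Jun 24, 2008, so the next rule applies.
Among Leclerc and Abara, by continuous board tenure (higher first): Leclerc (21 years) before Abara (5 years).
Among Ruiz, Tanaka and Okafor, by date first elected to the board (earlier first): Ruiz (Jan 20, 2008) before Tanaka and Okafor (Jun 8, 2010).
Among Tanaka and Okafor, by continuous board tenure (higher first): Tanaka (21 years) before Okafor (14 years).
Order: Ivanova, Greco, Marchetti, Leclerc, Abara, Ruiz, Tanaka, Okafor.

Leclerc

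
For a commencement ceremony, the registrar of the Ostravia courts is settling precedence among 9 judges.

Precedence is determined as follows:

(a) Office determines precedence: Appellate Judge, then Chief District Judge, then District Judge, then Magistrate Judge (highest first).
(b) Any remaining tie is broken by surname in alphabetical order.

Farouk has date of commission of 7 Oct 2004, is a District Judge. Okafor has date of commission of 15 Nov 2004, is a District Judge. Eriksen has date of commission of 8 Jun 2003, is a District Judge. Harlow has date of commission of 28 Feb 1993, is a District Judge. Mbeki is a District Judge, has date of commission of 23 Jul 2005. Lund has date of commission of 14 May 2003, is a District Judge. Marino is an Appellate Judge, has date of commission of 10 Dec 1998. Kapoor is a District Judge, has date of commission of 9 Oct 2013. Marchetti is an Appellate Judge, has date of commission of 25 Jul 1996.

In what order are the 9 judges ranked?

By office: Marchetti and Marino (Appellate Judge); then Eriksen, Farouk, Harlow, Kapoor, Lund, Mbeki and Okafor (District Judge).
Among Marchetti and Marino, alphabetically by surname: Marchetti before Marino.
Among Eriksen, Farouk, Harlow, Kapoor, Lund, Mbeki and Okafor, alphabetically by surname: Eriksen before Farouk before Harlow before Kapoor before Lund before Mbeki before Okafor.
Full order: Marchetti, Marino, Eriksen, Farouk, Harlow, Kapoor, Lund, Mbeki, Okafor.

Marchetti, Marino, Eriksen, Farouk, Harlow, Kapoor, Lund, Mbeki, Okafor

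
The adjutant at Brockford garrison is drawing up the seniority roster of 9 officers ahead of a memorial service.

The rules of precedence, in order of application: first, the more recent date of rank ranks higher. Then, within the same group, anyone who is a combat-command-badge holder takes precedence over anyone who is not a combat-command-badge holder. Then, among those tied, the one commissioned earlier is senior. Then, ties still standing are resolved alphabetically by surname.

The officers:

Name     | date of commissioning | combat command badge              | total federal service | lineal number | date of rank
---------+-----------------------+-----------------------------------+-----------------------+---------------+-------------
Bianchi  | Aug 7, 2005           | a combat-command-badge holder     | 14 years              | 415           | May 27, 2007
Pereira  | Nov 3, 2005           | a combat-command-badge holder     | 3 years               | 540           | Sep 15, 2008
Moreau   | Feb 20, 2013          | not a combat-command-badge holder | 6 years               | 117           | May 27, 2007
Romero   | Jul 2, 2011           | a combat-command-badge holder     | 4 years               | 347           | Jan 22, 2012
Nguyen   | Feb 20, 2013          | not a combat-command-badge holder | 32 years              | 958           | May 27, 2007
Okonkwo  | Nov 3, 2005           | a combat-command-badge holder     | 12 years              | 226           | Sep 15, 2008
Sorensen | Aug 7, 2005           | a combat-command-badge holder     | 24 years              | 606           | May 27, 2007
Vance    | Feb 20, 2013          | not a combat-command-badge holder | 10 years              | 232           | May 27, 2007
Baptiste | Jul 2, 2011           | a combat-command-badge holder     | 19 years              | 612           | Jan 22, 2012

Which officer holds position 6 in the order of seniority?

By date of rank (later first): Baptiste and Romero (both Jan 22, 2012); then Okonkwo and Pereira (both Sep 15, 2008); then Bianchi, Sorensen, Moreau, Nguyen and Vance (each May 27, 2007).
Baptiste and Romero are each a combat-command-badge holder, so the next rule applies.
Baptiste and Romero both have date of commissioning Jul 2, 2011, so the next rule applies.
Among Baptiste and Romero, alphabetically by surname: Baptiste before Romero.
Okonkwo and Pereira are each a combat-command-badge holder, so the next rule applies.
Okonkwo and Pereira both have date of commissioning Nov 3, 2005, so the next rule applies.
Among Okonkwo and Pereira, alphabetically by surname: Okonkwo before Pereira.
Among Bianchi, Sorensen, Moreau, Nguyen and Vance, a combat-command-badge holder before not a combat-command-badge holder: Bianchi and Sorensen (a combat-command-badge holder) before Moreau, Nguyen and Vance (not a combat-command-badge holder).
Bianchi and Sorensen both have date of commissioning Aug 7, 2005, so the next rule applies.
Among Bianchi and Sorensen, alphabetically by surname: Bianchi before Sorensen.
Moreau, Nguyen and Vance all have date of commissioning Feb 20, 2013, so the next rule applies.
Among Moreau, Nguyen and Vance, alphabetically by surname: Moreau before Nguyen before Vance.
Order: Baptiste, Romero, Okonkwo, Pereira, Bianchi, Sorensen, Moreau, Nguyen, Vance.

Sorensen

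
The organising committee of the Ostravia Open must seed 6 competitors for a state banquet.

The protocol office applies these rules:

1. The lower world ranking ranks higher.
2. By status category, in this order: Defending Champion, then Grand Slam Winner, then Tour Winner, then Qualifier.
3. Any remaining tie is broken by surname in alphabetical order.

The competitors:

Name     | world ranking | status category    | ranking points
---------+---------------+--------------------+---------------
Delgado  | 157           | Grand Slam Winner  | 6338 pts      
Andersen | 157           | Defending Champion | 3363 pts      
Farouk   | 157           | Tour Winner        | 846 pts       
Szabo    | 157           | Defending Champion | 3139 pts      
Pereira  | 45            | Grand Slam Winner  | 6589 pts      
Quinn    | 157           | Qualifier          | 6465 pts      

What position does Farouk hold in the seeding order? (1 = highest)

By world ranking (lower first): Pereira (45); then Andersen, Szabo, Delgado, Farouk and Quinn (each 157).
Among Andersen, Szabo, Delgado, Farouk and Quinn, by status category: Andersen and Szabo (Defending Champion) before Delgado (Grand Slam Winner) before Farouk (Tour Winner) before Quinn (Qualifier).
Among Andersen and Szabo, alphabetically by surname: Andersen before Szabo.
Order: Pereira, Andersen, Szabo, Delgado, Farouk, Quinn. So position 5.

5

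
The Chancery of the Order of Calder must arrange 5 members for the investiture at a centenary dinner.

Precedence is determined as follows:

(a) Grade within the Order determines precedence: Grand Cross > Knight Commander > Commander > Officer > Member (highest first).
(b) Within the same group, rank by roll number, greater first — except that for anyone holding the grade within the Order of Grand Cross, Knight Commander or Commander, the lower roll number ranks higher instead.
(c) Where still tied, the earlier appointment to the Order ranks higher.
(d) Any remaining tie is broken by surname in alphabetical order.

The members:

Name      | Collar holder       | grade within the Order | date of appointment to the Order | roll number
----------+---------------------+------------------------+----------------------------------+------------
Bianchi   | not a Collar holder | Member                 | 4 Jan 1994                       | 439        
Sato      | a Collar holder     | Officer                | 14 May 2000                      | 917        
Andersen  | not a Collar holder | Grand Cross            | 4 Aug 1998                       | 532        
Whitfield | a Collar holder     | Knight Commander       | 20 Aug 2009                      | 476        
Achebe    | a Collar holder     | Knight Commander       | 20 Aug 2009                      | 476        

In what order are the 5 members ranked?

Andersen, Achebe, Whitfield, Sato, Bianchi

By grade within the Order: Andersen (Grand Cross); then Achebe and Whitfield (Knight Commander); then Sato (Officer); then Bianchi (Member).
Achebe and Whitfield both have roll number 476, so the next rule applies.
Achebe and Whitfield both have date of appointment to the Order 20 Aug 2009, so the next rule applies.
Among Achebe and Whitfield, alphabetically by surname: Achebe before Whitfield.
Full order: Andersen, Achebe, Whitfield, Sato, Bianchi.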